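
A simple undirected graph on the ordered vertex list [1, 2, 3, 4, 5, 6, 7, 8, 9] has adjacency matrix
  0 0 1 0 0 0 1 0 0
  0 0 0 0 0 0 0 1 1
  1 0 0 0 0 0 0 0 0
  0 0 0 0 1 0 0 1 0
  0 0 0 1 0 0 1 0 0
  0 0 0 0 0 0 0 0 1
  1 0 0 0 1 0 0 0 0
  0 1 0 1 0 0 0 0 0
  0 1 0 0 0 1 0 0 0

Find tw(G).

1

A width-1 tree decomposition is:
Bags: B1 = {6, 9}  B2 = {2, 9}  B3 = {2, 8}  B4 = {4, 8}  B5 = {4, 5}  B6 = {5, 7}  B7 = {1, 7}  B8 = {1, 3}
Tree: B1–B2, B2–B3, B3–B4, B4–B5, B5–B6, B6–B7, B7–B8
Each bag holds 2 vertices, so the decomposition has width 1, which upper-bounds the treewidth. G has an edge, so its treewidth is at least 1. Combining the bounds, tw(G) = 1.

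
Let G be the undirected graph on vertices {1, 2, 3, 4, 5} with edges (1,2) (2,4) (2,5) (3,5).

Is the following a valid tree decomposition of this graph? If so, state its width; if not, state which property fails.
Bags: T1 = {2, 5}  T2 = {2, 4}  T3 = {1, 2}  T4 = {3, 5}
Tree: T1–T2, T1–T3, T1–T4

Yes; width 1.

Every vertex of G appears in some bag (union = {1, 2, 3, 4, 5}); every edge is covered by a bag; and for each vertex v the set of bags containing v is connected in the bag tree. The decomposition is therefore valid. The largest bag has 2 vertices, so the width is 1.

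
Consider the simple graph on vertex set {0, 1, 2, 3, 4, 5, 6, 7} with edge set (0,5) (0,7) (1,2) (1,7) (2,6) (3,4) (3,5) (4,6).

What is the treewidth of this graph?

A width-2 tree decomposition is:
Bags: B1 = {0, 5, 7}  B2 = {3, 5, 7}  B3 = {3, 4, 7}  B4 = {4, 6, 7}  B5 = {2, 6, 7}  B6 = {1, 2, 7}
Tree: B1–B2, B2–B3, B3–B4, B4–B5, B5–B6
Every bag has size at most 3, so the width is 3 − 1 = 2 and tw(G) ≤ 2. Since 7–0–5–3–4–6–2–1–7 is a cycle in G, G is not acyclic. Forests are exactly the graphs of treewidth ≤ 1, so tw(G) ≥ 2. Combining the bounds, tw(G) = 2.

2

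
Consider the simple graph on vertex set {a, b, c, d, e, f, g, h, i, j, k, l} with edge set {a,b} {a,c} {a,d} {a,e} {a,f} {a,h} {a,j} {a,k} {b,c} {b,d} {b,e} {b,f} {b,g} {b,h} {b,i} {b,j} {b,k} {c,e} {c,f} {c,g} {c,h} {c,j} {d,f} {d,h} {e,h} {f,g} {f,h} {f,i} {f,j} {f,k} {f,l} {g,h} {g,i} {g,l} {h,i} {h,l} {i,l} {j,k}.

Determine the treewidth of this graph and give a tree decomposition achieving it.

The largest bag has 5 vertices, giving width 4; this decomposition certifies tw(G) ≤ 4. For the lower bound, the 5 vertices {a, b, c, e, h} are pairwise adjacent, and any tree decomposition puts a clique entirely inside one bag — forcing width ≥ 4. Therefore the treewidth is 4.

Treewidth 4.
One optimal decomposition is:
Bags: B1 = {a, b, c, f, h}  B2 = {b, c, f, g, h}  B3 = {b, f, g, h, i}  B4 = {a, b, d, f, h}  B5 = {a, b, c, e, h}  B6 = {a, b, c, f, j}  B7 = {f, g, h, i, l}  B8 = {a, b, f, j, k}
Tree: B1–B2, B2–B3, B1–B4, B1–B5, B1–B6, B3–B7, B6–B8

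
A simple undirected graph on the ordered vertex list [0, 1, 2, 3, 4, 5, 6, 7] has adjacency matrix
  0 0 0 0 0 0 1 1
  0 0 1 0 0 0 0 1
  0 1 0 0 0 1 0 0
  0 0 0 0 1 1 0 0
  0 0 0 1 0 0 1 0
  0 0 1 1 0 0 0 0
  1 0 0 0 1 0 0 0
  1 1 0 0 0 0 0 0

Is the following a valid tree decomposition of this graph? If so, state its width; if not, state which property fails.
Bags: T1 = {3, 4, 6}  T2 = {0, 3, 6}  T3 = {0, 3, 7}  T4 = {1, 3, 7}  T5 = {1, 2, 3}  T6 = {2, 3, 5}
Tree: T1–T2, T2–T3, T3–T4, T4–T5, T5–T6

Vertex coverage: the bags together contain {0, 1, 2, 3, 4, 5, 6, 7}, the full vertex set. Edge coverage: each edge of G has both endpoints in at least one bag. Running intersection: for every vertex, the bags containing it form a connected subtree. All three properties hold, so this is a valid tree decomposition of width max|bag| − 1 = 2, and hence tw(G) ≤ 2.

Yes; width 2.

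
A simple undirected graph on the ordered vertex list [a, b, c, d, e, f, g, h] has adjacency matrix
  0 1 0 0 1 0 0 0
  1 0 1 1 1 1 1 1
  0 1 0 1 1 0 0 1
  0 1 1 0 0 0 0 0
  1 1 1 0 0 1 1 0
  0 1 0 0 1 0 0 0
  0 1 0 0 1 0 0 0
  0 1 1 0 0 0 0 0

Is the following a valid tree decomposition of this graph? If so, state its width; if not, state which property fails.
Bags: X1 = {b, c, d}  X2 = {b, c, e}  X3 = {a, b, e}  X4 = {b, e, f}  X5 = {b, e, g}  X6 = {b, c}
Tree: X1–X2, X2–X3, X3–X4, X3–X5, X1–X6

No — vertex h appears in no bag.

A tree decomposition must satisfy three properties: every vertex lies in some bag; for every edge, both endpoints lie together in some bag; and for every vertex, the bags containing it form a connected subtree. Here vertex h appears in no bag, so the decomposition is invalid.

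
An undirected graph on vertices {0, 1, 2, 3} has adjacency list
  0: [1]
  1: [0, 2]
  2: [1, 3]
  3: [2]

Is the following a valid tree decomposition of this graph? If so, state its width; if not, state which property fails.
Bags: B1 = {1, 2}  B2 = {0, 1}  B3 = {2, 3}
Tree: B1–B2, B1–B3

Vertex coverage: the bags together contain {0, 1, 2, 3}, the full vertex set. Edge coverage: each edge of G has both endpoints in at least one bag. Running intersection: for every vertex, the bags containing it form a connected subtree. All three properties hold, so this is a valid tree decomposition of width max|bag| − 1 = 1, and hence tw(G) ≤ 1.

Yes; width 1.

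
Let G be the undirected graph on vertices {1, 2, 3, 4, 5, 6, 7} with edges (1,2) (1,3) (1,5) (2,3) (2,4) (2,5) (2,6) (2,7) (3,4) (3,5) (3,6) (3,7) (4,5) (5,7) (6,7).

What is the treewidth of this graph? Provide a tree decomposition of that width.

Each bag holds 4 vertices, so the decomposition has width 3, which upper-bounds the treewidth. On the other hand G contains the 4-clique {1, 2, 3, 5}. A clique must lie in a single bag of any decomposition, so no decomposition can have width below 3. Combining the bounds, tw(G) = 3.

Treewidth 3.
Bags: B1 = {2, 3, 5, 7}  B2 = {1, 2, 3, 5}  B3 = {2, 3, 4, 5}  B4 = {2, 3, 6, 7}
Tree: B1–B2, B1–B3, B1–B4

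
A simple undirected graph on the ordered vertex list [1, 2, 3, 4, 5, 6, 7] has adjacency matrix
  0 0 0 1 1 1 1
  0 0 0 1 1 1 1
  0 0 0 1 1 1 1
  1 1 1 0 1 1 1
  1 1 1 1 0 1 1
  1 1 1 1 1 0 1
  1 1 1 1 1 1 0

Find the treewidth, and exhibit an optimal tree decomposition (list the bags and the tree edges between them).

Each bag holds 5 vertices, so the decomposition has width 4, which upper-bounds the treewidth. For the lower bound, the 5 vertices {1, 4, 5, 6, 7} are pairwise adjacent, and any tree decomposition puts a clique entirely inside one bag — forcing width ≥ 4. Hence tw(G) = 4 exactly.

Treewidth 4.
Bags: B1 = {2, 4, 5, 6, 7}  B2 = {3, 4, 5, 6, 7}  B3 = {1, 4, 5, 6, 7}
Tree: B1–B2, B1–B3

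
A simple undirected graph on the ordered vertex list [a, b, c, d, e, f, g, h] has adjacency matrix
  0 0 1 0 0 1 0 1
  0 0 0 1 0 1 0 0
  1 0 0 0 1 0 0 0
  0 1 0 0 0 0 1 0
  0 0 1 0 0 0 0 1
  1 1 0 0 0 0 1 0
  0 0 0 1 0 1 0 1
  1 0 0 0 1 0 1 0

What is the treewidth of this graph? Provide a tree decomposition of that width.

Treewidth 2.
Bags: B1 = {a, c, e}  B2 = {a, e, h}  B3 = {a, f, h}  B4 = {f, g, h}  B5 = {b, f, g}  B6 = {b, d, g}
Tree: B1–B2, B2–B3, B3–B4, B4–B5, B5–B6

Each bag holds 3 vertices, so the decomposition has width 2, which upper-bounds the treewidth. Since c–e–h–a–c is a cycle in G, G is not acyclic. Forests are exactly the graphs of treewidth ≤ 1, so tw(G) ≥ 2. Therefore the treewidth is 2.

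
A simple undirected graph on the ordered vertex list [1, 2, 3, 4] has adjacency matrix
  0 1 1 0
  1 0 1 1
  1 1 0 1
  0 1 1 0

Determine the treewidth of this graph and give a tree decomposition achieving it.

Each bag holds 3 vertices, so the decomposition has width 2, which upper-bounds the treewidth. For the lower bound, the 3 vertices {1, 2, 3} are pairwise adjacent, and any tree decomposition puts a clique entirely inside one bag — forcing width ≥ 2. Hence tw(G) = 2 exactly.

Treewidth 2.
One such decomposition:
Bags: B1 = {1, 2, 3}  B2 = {2, 3, 4}
Tree: B1–B2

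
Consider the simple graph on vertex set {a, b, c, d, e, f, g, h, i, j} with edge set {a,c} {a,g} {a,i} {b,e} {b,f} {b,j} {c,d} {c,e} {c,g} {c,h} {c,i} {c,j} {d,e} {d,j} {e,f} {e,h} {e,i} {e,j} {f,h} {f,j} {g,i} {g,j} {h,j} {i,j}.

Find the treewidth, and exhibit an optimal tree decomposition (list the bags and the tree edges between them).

Every bag has size at most 4, so the width is 4 − 1 = 3 and tw(G) ≤ 3. Conversely, {c, g, i, j} is a clique of size 4, and the vertices of any clique must share a bag in every tree decomposition; so some bag has ≥ 4 vertices and tw(G) ≥ 3. Combining the bounds, tw(G) = 3.

Treewidth 3.
One optimal decomposition is:
Bags: B1 = {b, e, f, j}  B2 = {e, f, h, j}  B3 = {c, e, h, j}  B4 = {c, d, e, j}  B5 = {c, e, i, j}  B6 = {c, g, i, j}  B7 = {a, c, g, i}
Tree: B1–B2, B2–B3, B3–B4, B3–B5, B5–B6, B6–B7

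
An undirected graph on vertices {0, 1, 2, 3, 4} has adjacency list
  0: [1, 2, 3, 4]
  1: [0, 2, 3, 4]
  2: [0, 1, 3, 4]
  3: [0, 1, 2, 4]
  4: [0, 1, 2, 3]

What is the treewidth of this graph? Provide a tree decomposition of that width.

Treewidth 4.
Bags: B1 = {0, 1, 2, 3, 4}
Tree: (single bag)

A single bag containing all 5 vertices is trivially a valid decomposition of width 4. On the other hand G contains the 5-clique {0, 1, 2, 3, 4}. A clique must lie in a single bag of any decomposition, so no decomposition can have width below 4. Hence tw(G) = 4 exactly.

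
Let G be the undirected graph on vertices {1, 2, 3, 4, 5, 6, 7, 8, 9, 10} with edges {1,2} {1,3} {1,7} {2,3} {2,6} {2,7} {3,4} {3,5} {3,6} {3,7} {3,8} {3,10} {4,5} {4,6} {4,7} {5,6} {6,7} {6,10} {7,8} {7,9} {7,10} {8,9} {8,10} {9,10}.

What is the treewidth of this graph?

3

A width-3 tree decomposition is:
Bags: B1 = {3, 4, 5, 6}  B2 = {3, 4, 6, 7}  B3 = {2, 3, 6, 7}  B4 = {3, 6, 7, 10}  B5 = {1, 2, 3, 7}  B6 = {3, 7, 8, 10}  B7 = {7, 8, 9, 10}
Tree: B1–B2, B2–B3, B3–B4, B3–B5, B4–B6, B6–B7
Each bag holds 4 vertices, so the decomposition has width 3, which upper-bounds the treewidth. Conversely, {7, 8, 9, 10} is a clique of size 4, and the vertices of any clique must share a bag in every tree decomposition; so some bag has ≥ 4 vertices and tw(G) ≥ 3. Hence tw(G) = 3 exactly.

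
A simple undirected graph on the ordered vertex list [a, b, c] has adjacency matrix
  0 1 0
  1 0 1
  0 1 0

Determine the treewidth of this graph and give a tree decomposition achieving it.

Every bag has size at most 2, so the width is 2 − 1 = 1 and tw(G) ≤ 1. Since G has at least one edge (e.g. c–b), it is not an edgeless graph, so tw(G) ≥ 1. Hence tw(G) = 1 exactly.

Treewidth 1.
One optimal decomposition is:
Bags: B1 = {b, c}  B2 = {a, b}
Tree: B1–B2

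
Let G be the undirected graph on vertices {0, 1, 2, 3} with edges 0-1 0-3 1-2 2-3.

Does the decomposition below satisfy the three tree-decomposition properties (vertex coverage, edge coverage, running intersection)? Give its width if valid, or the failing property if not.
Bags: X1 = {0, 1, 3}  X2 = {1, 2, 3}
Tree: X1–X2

Every vertex of G appears in some bag (union = {0, 1, 2, 3}); every edge is covered by a bag; and for each vertex v the set of bags containing v is connected in the bag tree. The decomposition is therefore valid. The largest bag has 3 vertices, so the width is 2.

Yes; width 2.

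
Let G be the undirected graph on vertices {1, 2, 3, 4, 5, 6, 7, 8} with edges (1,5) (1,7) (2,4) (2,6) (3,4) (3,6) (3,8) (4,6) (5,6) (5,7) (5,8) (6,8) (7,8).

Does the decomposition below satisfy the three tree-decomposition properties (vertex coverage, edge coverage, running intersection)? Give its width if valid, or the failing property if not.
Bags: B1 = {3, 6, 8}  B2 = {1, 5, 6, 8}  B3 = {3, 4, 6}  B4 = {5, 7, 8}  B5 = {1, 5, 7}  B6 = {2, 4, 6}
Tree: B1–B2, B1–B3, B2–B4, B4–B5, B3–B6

A tree decomposition must satisfy three properties: every vertex lies in some bag; for every edge, both endpoints lie together in some bag; and for every vertex, the bags containing it form a connected subtree. Here bags containing vertex 1 are not connected in the tree, so the decomposition is invalid.

No — bags containing vertex 1 are not connected in the tree.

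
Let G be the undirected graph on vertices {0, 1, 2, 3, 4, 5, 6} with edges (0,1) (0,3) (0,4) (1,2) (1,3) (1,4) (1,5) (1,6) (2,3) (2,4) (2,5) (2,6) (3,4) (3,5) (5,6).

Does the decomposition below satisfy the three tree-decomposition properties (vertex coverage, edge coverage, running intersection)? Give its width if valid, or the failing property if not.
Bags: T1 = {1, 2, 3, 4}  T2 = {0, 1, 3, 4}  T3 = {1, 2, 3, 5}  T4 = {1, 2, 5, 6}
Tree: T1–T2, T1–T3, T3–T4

Vertex coverage: the bags together contain {0, 1, 2, 3, 4, 5, 6}, the full vertex set. Edge coverage: each edge of G has both endpoints in at least one bag. Running intersection: for every vertex, the bags containing it form a connected subtree. All three properties hold, so this is a valid tree decomposition of width max|bag| − 1 = 3, and hence tw(G) ≤ 3.

Yes; width 3.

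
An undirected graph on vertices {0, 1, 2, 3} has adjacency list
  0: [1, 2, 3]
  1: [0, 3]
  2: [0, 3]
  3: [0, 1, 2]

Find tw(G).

A width-2 tree decomposition is:
Bags: B1 = {0, 2, 3}  B2 = {0, 1, 3}
Tree: B1–B2
Each bag holds 3 vertices, so the decomposition has width 2, which upper-bounds the treewidth. Conversely, {0, 1, 3} is a clique of size 3, and the vertices of any clique must share a bag in every tree decomposition; so some bag has ≥ 3 vertices and tw(G) ≥ 2. Hence tw(G) = 2 exactly.

2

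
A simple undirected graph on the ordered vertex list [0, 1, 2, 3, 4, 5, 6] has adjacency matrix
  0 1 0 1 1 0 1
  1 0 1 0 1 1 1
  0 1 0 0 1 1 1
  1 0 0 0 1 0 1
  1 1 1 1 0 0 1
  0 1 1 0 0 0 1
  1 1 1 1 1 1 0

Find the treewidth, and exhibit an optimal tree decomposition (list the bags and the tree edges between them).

Each bag holds 4 vertices, so the decomposition has width 3, which upper-bounds the treewidth. For the lower bound, the 4 vertices {0, 1, 4, 6} are pairwise adjacent, and any tree decomposition puts a clique entirely inside one bag — forcing width ≥ 3. Therefore the treewidth is 3.

Treewidth 3.
One such decomposition:
Bags: B1 = {1, 2, 5, 6}  B2 = {1, 2, 4, 6}  B3 = {0, 1, 4, 6}  B4 = {0, 3, 4, 6}
Tree: B1–B2, B2–B3, B3–B4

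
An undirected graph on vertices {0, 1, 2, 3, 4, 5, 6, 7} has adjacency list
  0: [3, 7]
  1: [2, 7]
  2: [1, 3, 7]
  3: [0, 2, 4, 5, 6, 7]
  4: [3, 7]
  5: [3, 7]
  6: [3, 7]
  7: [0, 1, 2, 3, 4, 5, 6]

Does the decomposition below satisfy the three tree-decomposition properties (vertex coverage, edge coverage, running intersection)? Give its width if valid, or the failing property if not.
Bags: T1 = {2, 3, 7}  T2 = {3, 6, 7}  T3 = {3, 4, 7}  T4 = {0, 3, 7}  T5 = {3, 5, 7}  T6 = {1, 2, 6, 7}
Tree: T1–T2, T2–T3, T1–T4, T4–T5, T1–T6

No — bags containing vertex 6 are not connected in the tree.

A tree decomposition must satisfy three properties: every vertex lies in some bag; for every edge, both endpoints lie together in some bag; and for every vertex, the bags containing it form a connected subtree. Here bags containing vertex 6 are not connected in the tree, so the decomposition is invalid.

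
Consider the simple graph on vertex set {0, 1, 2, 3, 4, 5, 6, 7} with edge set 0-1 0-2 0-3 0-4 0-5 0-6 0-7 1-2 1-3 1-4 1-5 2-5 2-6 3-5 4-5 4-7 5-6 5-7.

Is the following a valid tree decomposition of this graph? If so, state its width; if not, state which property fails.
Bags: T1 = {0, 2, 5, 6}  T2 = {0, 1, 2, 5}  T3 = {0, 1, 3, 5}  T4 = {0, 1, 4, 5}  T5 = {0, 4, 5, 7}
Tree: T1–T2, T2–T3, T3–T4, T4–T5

Yes; width 3.

Every vertex of G appears in some bag (union = {0, 1, 2, 3, 4, 5, 6, 7}); every edge is covered by a bag; and for each vertex v the set of bags containing v is connected in the bag tree. The decomposition is therefore valid. The largest bag has 4 vertices, so the width is 3.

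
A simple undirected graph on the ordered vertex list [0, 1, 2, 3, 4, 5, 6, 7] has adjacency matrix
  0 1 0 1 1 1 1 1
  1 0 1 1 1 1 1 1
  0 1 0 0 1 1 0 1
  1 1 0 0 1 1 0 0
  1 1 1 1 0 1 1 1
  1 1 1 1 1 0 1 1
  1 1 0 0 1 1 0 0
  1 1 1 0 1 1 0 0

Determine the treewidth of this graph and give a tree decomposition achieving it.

Treewidth 4.
One such decomposition:
Bags: B1 = {0, 1, 3, 4, 5}  B2 = {0, 1, 4, 5, 7}  B3 = {0, 1, 4, 5, 6}  B4 = {1, 2, 4, 5, 7}
Tree: B1–B2, B1–B3, B2–B4

Each bag holds 5 vertices, so the decomposition has width 4, which upper-bounds the treewidth. Conversely, {0, 1, 3, 4, 5} is a clique of size 5, and the vertices of any clique must share a bag in every tree decomposition; so some bag has ≥ 5 vertices and tw(G) ≥ 4. Combining the bounds, tw(G) = 4.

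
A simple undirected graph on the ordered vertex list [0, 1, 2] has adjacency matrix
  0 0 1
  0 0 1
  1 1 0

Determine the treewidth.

A width-1 tree decomposition is:
Bags: B1 = {0, 2}  B2 = {1, 2}
Tree: B1–B2
Every bag has size at most 2, so the width is 2 − 1 = 1 and tw(G) ≤ 1. G has an edge, so its treewidth is at least 1. Therefore the treewidth is 1.

1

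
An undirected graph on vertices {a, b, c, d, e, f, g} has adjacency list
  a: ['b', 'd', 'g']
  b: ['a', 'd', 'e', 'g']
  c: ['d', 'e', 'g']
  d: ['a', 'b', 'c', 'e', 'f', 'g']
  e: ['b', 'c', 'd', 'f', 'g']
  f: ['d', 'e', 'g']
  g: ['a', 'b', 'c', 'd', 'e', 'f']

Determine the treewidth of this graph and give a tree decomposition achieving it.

Treewidth 3.
One such decomposition:
Bags: B1 = {b, d, e, g}  B2 = {a, b, d, g}  B3 = {d, e, f, g}  B4 = {c, d, e, g}
Tree: B1–B2, B1–B3, B1–B4

The largest bag has 4 vertices, giving width 3; this decomposition certifies tw(G) ≤ 3. Conversely, {c, d, e, g} is a clique of size 4, and the vertices of any clique must share a bag in every tree decomposition; so some bag has ≥ 4 vertices and tw(G) ≥ 3. Therefore the treewidth is 3.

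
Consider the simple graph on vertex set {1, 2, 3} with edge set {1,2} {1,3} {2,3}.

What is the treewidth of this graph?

2

A width-2 tree decomposition is:
Bags: B1 = {1, 2, 3}
Tree: (single bag)
With just one bag of size 3, the width is 3 − 1 = 2, so tw(G) ≤ 2. Conversely, {1, 2, 3} is a clique of size 3, and the vertices of any clique must share a bag in every tree decomposition; so some bag has ≥ 3 vertices and tw(G) ≥ 2. Combining the bounds, tw(G) = 2.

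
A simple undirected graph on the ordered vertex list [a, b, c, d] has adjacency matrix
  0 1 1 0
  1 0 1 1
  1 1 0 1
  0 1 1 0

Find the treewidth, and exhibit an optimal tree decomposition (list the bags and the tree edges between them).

Treewidth 2.
Bags: B1 = {a, b, c}  B2 = {b, c, d}
Tree: B1–B2

The largest bag has 3 vertices, giving width 2; this decomposition certifies tw(G) ≤ 2. For the lower bound, the 3 vertices {b, c, d} are pairwise adjacent, and any tree decomposition puts a clique entirely inside one bag — forcing width ≥ 2. Combining the bounds, tw(G) = 2.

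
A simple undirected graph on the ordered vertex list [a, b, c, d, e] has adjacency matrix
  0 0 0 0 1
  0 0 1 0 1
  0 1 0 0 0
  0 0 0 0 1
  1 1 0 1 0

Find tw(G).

A width-1 tree decomposition is:
Bags: B1 = {b, e}  B2 = {a, e}  B3 = {b, c}  B4 = {d, e}
Tree: B1–B2, B1–B3, B1–B4
The largest bag has 2 vertices, giving width 1; this decomposition certifies tw(G) ≤ 1. Since G has at least one edge (e.g. e–b), it is not an edgeless graph, so tw(G) ≥ 1. Combining the bounds, tw(G) = 1.

1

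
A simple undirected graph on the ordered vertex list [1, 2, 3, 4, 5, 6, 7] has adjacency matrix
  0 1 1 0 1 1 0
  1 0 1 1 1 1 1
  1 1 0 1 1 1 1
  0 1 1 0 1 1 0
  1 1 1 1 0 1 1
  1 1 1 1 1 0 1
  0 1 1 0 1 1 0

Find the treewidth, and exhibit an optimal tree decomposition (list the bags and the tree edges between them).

Treewidth 4.
Bags: B1 = {2, 3, 4, 5, 6}  B2 = {1, 2, 3, 5, 6}  B3 = {2, 3, 5, 6, 7}
Tree: B1–B2, B1–B3

Each bag holds 5 vertices, so the decomposition has width 4, which upper-bounds the treewidth. On the other hand G contains the 5-clique {1, 2, 3, 5, 6}. A clique must lie in a single bag of any decomposition, so no decomposition can have width below 4. Combining the bounds, tw(G) = 4.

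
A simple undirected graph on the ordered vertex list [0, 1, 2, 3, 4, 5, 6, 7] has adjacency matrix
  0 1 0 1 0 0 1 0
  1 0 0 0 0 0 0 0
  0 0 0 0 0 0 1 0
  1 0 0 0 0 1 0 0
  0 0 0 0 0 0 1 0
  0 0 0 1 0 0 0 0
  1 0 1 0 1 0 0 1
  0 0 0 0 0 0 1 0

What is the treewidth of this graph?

A width-1 tree decomposition is:
Bags: B1 = {0, 1}  B2 = {0, 3}  B3 = {0, 6}  B4 = {6, 7}  B5 = {2, 6}  B6 = {3, 5}  B7 = {4, 6}
Tree: B1–B2, B1–B3, B3–B4, B3–B5, B2–B6, B3–B7
Each bag holds 2 vertices, so the decomposition has width 1, which upper-bounds the treewidth. Since G has at least one edge (e.g. 1–0), it is not an edgeless graph, so tw(G) ≥ 1. The upper and lower bounds meet at 1, so that is the treewidth.

1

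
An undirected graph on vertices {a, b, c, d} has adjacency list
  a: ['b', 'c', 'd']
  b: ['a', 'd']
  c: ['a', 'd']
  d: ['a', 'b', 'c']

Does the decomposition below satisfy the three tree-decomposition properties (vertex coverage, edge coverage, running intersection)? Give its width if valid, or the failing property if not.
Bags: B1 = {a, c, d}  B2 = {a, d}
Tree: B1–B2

No — vertex b appears in no bag.

A tree decomposition must satisfy three properties: every vertex lies in some bag; for every edge, both endpoints lie together in some bag; and for every vertex, the bags containing it form a connected subtree. Here vertex b appears in no bag, so the decomposition is invalid.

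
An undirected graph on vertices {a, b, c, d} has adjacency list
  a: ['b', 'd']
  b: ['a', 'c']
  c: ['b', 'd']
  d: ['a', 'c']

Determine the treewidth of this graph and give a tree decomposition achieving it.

Treewidth 2.
One optimal decomposition is:
Bags: B1 = {a, c, d}  B2 = {a, b, c}
Tree: B1–B2

Every bag has size at most 3, so the width is 3 − 1 = 2 and tw(G) ≤ 2. The edges a–d–c–b–a form a cycle, so G is not a tree and its treewidth is at least 2. The upper and lower bounds meet at 2, so that is the treewidth.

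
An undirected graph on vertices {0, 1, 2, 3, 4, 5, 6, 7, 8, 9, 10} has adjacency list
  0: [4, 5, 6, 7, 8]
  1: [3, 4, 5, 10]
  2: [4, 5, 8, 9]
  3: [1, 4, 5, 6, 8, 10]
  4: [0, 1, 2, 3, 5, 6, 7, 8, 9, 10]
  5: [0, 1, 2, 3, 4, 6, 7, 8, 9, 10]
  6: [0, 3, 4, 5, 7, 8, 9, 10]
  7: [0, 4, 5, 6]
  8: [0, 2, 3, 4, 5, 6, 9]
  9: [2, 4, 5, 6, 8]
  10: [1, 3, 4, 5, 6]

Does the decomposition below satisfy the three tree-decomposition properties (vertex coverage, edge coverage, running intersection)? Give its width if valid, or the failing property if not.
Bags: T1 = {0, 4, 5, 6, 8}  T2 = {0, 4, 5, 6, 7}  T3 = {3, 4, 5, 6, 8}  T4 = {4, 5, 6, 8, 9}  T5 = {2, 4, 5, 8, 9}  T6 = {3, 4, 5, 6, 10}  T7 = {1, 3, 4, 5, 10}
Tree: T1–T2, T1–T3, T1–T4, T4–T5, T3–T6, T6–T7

Yes; width 4.

Every vertex of G appears in some bag (union = {0, 1, 2, 3, 4, 5, 6, 7, 8, 9, 10}); every edge is covered by a bag; and for each vertex v the set of bags containing v is connected in the bag tree. The decomposition is therefore valid. The largest bag has 5 vertices, so the width is 4.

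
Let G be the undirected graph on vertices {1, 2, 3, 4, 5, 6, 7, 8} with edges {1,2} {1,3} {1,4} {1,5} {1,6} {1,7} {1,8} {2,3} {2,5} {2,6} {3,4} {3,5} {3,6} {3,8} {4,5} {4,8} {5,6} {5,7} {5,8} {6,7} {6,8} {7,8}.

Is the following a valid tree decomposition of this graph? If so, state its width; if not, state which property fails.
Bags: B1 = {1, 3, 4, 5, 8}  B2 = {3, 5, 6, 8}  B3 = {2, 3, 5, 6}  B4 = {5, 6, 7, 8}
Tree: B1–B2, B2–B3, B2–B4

A tree decomposition must satisfy three properties: every vertex lies in some bag; for every edge, both endpoints lie together in some bag; and for every vertex, the bags containing it form a connected subtree. Here edge (1,6) lies in no bag, so the decomposition is invalid.

No — edge (1,6) lies in no bag.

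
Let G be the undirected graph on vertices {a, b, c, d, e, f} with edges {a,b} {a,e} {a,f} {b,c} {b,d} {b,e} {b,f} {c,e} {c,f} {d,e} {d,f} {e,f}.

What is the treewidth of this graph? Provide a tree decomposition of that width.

Treewidth 3.
One such decomposition:
Bags: B1 = {b, c, e, f}  B2 = {a, b, e, f}  B3 = {b, d, e, f}
Tree: B1–B2, B1–B3

The largest bag has 4 vertices, giving width 3; this decomposition certifies tw(G) ≤ 3. For the lower bound, the 4 vertices {b, d, e, f} are pairwise adjacent, and any tree decomposition puts a clique entirely inside one bag — forcing width ≥ 3. Combining the bounds, tw(G) = 3.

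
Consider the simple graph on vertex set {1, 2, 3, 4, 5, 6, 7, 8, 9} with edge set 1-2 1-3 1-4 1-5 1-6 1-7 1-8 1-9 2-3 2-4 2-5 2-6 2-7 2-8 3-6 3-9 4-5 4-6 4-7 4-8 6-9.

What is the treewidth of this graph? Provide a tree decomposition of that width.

The largest bag has 4 vertices, giving width 3; this decomposition certifies tw(G) ≤ 3. For the lower bound, the 4 vertices {1, 3, 6, 9} are pairwise adjacent, and any tree decomposition puts a clique entirely inside one bag — forcing width ≥ 3. Hence tw(G) = 3 exactly.

Treewidth 3.
Bags: B1 = {1, 2, 3, 6}  B2 = {1, 2, 4, 6}  B3 = {1, 2, 4, 8}  B4 = {1, 3, 6, 9}  B5 = {1, 2, 4, 5}  B6 = {1, 2, 4, 7}
Tree: B1–B2, B2–B3, B1–B4, B3–B5, B2–B6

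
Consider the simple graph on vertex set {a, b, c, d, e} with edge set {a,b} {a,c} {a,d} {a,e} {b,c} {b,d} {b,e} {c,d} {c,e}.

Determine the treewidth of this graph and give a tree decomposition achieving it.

Each bag holds 4 vertices, so the decomposition has width 3, which upper-bounds the treewidth. Conversely, {a, b, c, d} is a clique of size 4, and the vertices of any clique must share a bag in every tree decomposition; so some bag has ≥ 4 vertices and tw(G) ≥ 3. Therefore the treewidth is 3.

Treewidth 3.
One such decomposition:
Bags: B1 = {a, b, c, d}  B2 = {a, b, c, e}
Tree: B1–B2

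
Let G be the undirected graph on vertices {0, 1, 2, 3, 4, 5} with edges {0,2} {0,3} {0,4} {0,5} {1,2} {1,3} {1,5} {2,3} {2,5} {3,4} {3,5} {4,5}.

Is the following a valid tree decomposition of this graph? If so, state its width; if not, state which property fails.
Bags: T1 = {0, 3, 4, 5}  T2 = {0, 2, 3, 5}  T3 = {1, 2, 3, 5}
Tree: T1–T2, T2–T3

Vertex coverage: the bags together contain {0, 1, 2, 3, 4, 5}, the full vertex set. Edge coverage: each edge of G has both endpoints in at least one bag. Running intersection: for every vertex, the bags containing it form a connected subtree. All three properties hold, so this is a valid tree decomposition of width max|bag| − 1 = 3, and hence tw(G) ≤ 3.

Yes; width 3.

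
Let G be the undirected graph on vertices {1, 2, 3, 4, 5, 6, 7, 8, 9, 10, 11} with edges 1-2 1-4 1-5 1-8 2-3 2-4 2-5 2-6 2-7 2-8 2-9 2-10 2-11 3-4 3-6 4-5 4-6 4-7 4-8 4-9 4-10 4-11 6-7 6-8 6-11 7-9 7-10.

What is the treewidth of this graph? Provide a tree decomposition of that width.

Each bag holds 4 vertices, so the decomposition has width 3, which upper-bounds the treewidth. For the lower bound, the 4 vertices {1, 2, 4, 8} are pairwise adjacent, and any tree decomposition puts a clique entirely inside one bag — forcing width ≥ 3. Therefore the treewidth is 3.

Treewidth 3.
Bags: B1 = {2, 4, 6, 11}  B2 = {2, 4, 6, 7}  B3 = {2, 4, 7, 10}  B4 = {2, 4, 6, 8}  B5 = {1, 2, 4, 8}  B6 = {2, 3, 4, 6}  B7 = {1, 2, 4, 5}  B8 = {2, 4, 7, 9}
Tree: B1–B2, B2–B3, B1–B4, B4–B5, B4–B6, B5–B7, B2–B8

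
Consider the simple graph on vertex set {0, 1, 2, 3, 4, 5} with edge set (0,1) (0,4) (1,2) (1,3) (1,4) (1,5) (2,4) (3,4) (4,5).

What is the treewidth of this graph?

A width-2 tree decomposition is:
Bags: B1 = {1, 3, 4}  B2 = {1, 4, 5}  B3 = {1, 2, 4}  B4 = {0, 1, 4}
Tree: B1–B2, B1–B3, B3–B4
Each bag holds 3 vertices, so the decomposition has width 2, which upper-bounds the treewidth. On the other hand G contains the 3-clique {0, 1, 4}. A clique must lie in a single bag of any decomposition, so no decomposition can have width below 2. Therefore the treewidth is 2.

2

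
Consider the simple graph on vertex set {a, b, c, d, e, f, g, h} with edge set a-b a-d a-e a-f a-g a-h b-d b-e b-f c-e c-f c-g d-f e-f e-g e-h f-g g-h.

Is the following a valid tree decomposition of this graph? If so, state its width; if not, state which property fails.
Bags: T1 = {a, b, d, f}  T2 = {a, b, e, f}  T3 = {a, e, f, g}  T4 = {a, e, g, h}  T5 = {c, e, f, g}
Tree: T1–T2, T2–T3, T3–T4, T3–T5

Yes; width 3.

Checking the three conditions: (i) the bags cover all of {a, b, c, d, e, f, g, h}; (ii) for each edge, some bag contains both endpoints; (iii) the bags containing any fixed vertex form a subtree. All hold, so the decomposition is valid with width 4 − 1 = 3.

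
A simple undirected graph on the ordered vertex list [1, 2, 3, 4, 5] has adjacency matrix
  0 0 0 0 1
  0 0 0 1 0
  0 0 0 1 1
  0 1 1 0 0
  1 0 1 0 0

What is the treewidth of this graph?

1

A width-1 tree decomposition is:
Bags: B1 = {2, 4}  B2 = {3, 4}  B3 = {3, 5}  B4 = {1, 5}
Tree: B1–B2, B2–B3, B3–B4
Each bag holds 2 vertices, so the decomposition has width 1, which upper-bounds the treewidth. Since G has at least one edge (e.g. 2–4), it is not an edgeless graph, so tw(G) ≥ 1. Hence tw(G) = 1 exactly.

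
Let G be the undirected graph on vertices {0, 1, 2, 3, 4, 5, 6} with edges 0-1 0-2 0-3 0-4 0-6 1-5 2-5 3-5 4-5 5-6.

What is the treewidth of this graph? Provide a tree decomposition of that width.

Each bag holds 3 vertices, so the decomposition has width 2, which upper-bounds the treewidth. For the lower bound, G contains the cycle 0–4–5–3–0, so G is not a forest; only forests have treewidth ≤ 1, hence tw(G) ≥ 2. The upper and lower bounds meet at 2, so that is the treewidth.

Treewidth 2.
One optimal decomposition is:
Bags: B1 = {0, 4, 5}  B2 = {0, 3, 5}  B3 = {0, 5, 6}  B4 = {0, 2, 5}  B5 = {0, 1, 5}
Tree: B1–B2, B2–B3, B3–B4, B4–B5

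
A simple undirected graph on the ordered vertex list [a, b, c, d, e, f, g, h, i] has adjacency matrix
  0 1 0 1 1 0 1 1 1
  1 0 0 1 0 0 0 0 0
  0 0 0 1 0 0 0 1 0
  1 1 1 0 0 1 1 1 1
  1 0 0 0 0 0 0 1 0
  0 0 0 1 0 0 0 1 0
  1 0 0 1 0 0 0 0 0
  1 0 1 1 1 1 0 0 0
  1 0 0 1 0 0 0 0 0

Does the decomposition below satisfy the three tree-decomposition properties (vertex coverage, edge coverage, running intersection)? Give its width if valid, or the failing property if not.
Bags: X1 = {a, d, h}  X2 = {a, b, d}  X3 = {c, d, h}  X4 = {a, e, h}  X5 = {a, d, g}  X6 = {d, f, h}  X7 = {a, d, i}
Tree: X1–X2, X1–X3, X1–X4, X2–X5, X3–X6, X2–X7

Vertex coverage: the bags together contain {a, b, c, d, e, f, g, h, i}, the full vertex set. Edge coverage: each edge of G has both endpoints in at least one bag. Running intersection: for every vertex, the bags containing it form a connected subtree. All three properties hold, so this is a valid tree decomposition of width max|bag| − 1 = 2, and hence tw(G) ≤ 2.

Yes; width 2.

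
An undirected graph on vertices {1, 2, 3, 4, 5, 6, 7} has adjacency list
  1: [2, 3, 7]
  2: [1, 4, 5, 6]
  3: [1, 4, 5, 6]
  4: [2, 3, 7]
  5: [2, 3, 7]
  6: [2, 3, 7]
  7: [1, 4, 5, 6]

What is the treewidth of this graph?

3

A width-3 tree decomposition is:
Bags: B1 = {2, 3, 4, 7}  B2 = {2, 3, 6, 7}  B3 = {1, 2, 3, 7}  B4 = {2, 3, 5, 7}
Tree: B1–B2, B2–B3, B3–B4
The largest bag has 4 vertices, giving width 3; this decomposition certifies tw(G) ≤ 3. For the lower bound: the 4 vertex sets {2,4}, {6,7}, {3}, {1} are disjoint, each induces a connected subgraph, and every pair is joined by at least one edge of G. Contracting each set to a single vertex therefore yields K_{4} as a minor, and since treewidth is minor-monotone, tw(G) ≥ tw(K_{4}) = 3. Therefore the treewidth is 3.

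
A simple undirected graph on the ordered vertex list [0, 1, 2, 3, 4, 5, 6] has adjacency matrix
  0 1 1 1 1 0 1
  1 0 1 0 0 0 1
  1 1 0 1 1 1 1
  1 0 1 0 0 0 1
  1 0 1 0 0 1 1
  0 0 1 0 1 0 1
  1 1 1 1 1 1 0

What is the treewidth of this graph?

A width-3 tree decomposition is:
Bags: B1 = {0, 2, 4, 6}  B2 = {0, 2, 3, 6}  B3 = {2, 4, 5, 6}  B4 = {0, 1, 2, 6}
Tree: B1–B2, B1–B3, B1–B4
The largest bag has 4 vertices, giving width 3; this decomposition certifies tw(G) ≤ 3. For the lower bound, the 4 vertices {0, 1, 2, 6} are pairwise adjacent, and any tree decomposition puts a clique entirely inside one bag — forcing width ≥ 3. Combining the bounds, tw(G) = 3.

3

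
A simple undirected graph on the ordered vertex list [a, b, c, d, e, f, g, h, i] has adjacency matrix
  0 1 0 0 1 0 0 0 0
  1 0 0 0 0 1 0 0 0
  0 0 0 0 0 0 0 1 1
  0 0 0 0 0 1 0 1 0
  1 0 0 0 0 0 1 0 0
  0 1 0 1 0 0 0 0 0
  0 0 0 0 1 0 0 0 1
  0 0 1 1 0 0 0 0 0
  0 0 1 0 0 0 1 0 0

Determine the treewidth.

A width-2 tree decomposition is:
Bags: B1 = {d, f, h}  B2 = {c, f, h}  B3 = {c, f, i}  B4 = {f, g, i}  B5 = {e, f, g}  B6 = {a, e, f}  B7 = {a, b, f}
Tree: B1–B2, B2–B3, B3–B4, B4–B5, B5–B6, B6–B7
Each bag holds 3 vertices, so the decomposition has width 2, which upper-bounds the treewidth. The edges f–d–h–c–i–g–e–a–b–f form a cycle, so G is not a tree and its treewidth is at least 2. Combining the bounds, tw(G) = 2.

2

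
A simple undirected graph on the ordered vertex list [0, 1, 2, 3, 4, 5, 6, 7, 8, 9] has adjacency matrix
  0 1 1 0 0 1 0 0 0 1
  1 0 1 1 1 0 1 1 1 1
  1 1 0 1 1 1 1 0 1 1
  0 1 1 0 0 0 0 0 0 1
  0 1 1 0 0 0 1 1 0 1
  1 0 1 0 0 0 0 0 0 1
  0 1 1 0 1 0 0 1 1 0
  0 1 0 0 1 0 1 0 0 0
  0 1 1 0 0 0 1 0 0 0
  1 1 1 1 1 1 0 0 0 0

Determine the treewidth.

A width-3 tree decomposition is:
Bags: B1 = {0, 1, 2, 9}  B2 = {1, 2, 4, 9}  B3 = {0, 2, 5, 9}  B4 = {1, 2, 3, 9}  B5 = {1, 2, 4, 6}  B6 = {1, 4, 6, 7}  B7 = {1, 2, 6, 8}
Tree: B1–B2, B1–B3, B1–B4, B2–B5, B5–B6, B5–B7
Each bag holds 4 vertices, so the decomposition has width 3, which upper-bounds the treewidth. Conversely, {1, 2, 6, 8} is a clique of size 4, and the vertices of any clique must share a bag in every tree decomposition; so some bag has ≥ 4 vertices and tw(G) ≥ 3. The upper and lower bounds meet at 3, so that is the treewidth.

3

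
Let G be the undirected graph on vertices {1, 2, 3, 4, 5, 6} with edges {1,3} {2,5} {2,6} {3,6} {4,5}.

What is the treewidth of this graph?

A width-1 tree decomposition is:
Bags: B1 = {1, 3}  B2 = {3, 6}  B3 = {2, 6}  B4 = {2, 5}  B5 = {4, 5}
Tree: B1–B2, B2–B3, B3–B4, B4–B5
Each bag holds 2 vertices, so the decomposition has width 1, which upper-bounds the treewidth. G has an edge, so its treewidth is at least 1. Hence tw(G) = 1 exactly.

1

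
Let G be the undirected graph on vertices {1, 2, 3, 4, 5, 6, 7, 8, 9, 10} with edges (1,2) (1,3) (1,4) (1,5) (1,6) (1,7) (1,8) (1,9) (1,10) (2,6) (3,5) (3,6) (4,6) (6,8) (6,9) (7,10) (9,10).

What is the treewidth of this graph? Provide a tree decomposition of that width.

Each bag holds 3 vertices, so the decomposition has width 2, which upper-bounds the treewidth. On the other hand G contains the 3-clique {1, 9, 10}. A clique must lie in a single bag of any decomposition, so no decomposition can have width below 2. Hence tw(G) = 2 exactly.

Treewidth 2.
One optimal decomposition is:
Bags: B1 = {1, 3, 6}  B2 = {1, 4, 6}  B3 = {1, 6, 8}  B4 = {1, 6, 9}  B5 = {1, 2, 6}  B6 = {1, 9, 10}  B7 = {1, 7, 10}  B8 = {1, 3, 5}
Tree: B1–B2, B1–B3, B3–B4, B1–B5, B4–B6, B6–B7, B1–B8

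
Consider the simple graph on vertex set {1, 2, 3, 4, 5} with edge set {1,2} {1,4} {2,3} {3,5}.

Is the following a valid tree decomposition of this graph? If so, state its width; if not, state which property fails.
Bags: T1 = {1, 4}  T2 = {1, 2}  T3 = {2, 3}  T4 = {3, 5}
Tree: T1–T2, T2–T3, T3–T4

Checking the three conditions: (i) the bags cover all of {1, 2, 3, 4, 5}; (ii) for each edge, some bag contains both endpoints; (iii) the bags containing any fixed vertex form a subtree. All hold, so the decomposition is valid with width 2 − 1 = 1.

Yes; width 1.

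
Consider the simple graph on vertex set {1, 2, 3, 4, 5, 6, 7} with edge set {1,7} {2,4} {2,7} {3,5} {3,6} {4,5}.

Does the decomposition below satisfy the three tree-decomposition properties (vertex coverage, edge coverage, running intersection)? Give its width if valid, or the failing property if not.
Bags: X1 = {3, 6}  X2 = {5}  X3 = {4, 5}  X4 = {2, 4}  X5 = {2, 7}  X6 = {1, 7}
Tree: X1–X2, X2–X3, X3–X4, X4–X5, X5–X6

No — edge (3,5) lies in no bag.

A tree decomposition must satisfy three properties: every vertex lies in some bag; for every edge, both endpoints lie together in some bag; and for every vertex, the bags containing it form a connected subtree. Here edge (3,5) lies in no bag, so the decomposition is invalid.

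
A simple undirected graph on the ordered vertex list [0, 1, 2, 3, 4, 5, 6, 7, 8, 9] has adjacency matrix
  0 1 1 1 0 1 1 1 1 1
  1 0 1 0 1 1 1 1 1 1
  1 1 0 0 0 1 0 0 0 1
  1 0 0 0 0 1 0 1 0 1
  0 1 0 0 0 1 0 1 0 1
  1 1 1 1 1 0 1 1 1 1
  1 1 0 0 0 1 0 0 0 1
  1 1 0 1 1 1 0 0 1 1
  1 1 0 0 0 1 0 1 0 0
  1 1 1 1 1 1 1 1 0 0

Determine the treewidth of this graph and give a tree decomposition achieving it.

The largest bag has 5 vertices, giving width 4; this decomposition certifies tw(G) ≤ 4. On the other hand G contains the 5-clique {0, 1, 5, 7, 8}. A clique must lie in a single bag of any decomposition, so no decomposition can have width below 4. The upper and lower bounds meet at 4, so that is the treewidth.

Treewidth 4.
One optimal decomposition is:
Bags: B1 = {0, 1, 5, 6, 9}  B2 = {0, 1, 5, 7, 9}  B3 = {0, 1, 5, 7, 8}  B4 = {1, 4, 5, 7, 9}  B5 = {0, 1, 2, 5, 9}  B6 = {0, 3, 5, 7, 9}
Tree: B1–B2, B2–B3, B2–B4, B2–B5, B2–B6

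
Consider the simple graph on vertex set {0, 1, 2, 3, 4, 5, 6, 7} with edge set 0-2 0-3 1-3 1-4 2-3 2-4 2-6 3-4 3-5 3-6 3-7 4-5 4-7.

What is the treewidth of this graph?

2

A width-2 tree decomposition is:
Bags: B1 = {2, 3, 4}  B2 = {1, 3, 4}  B3 = {0, 2, 3}  B4 = {3, 4, 5}  B5 = {3, 4, 7}  B6 = {2, 3, 6}
Tree: B1–B2, B1–B3, B2–B4, B2–B5, B3–B6
Every bag has size at most 3, so the width is 3 − 1 = 2 and tw(G) ≤ 2. Conversely, {0, 2, 3} is a clique of size 3, and the vertices of any clique must share a bag in every tree decomposition; so some bag has ≥ 3 vertices and tw(G) ≥ 2. Therefore the treewidth is 2.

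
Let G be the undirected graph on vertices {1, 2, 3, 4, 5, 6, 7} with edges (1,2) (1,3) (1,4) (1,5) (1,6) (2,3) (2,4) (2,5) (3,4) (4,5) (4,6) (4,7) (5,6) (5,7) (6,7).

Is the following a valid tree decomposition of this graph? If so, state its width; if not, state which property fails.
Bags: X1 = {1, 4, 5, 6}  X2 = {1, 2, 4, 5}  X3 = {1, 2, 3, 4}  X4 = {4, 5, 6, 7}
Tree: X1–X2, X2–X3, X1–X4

Yes; width 3.

Every vertex of G appears in some bag (union = {1, 2, 3, 4, 5, 6, 7}); every edge is covered by a bag; and for each vertex v the set of bags containing v is connected in the bag tree. The decomposition is therefore valid. The largest bag has 4 vertices, so the width is 3.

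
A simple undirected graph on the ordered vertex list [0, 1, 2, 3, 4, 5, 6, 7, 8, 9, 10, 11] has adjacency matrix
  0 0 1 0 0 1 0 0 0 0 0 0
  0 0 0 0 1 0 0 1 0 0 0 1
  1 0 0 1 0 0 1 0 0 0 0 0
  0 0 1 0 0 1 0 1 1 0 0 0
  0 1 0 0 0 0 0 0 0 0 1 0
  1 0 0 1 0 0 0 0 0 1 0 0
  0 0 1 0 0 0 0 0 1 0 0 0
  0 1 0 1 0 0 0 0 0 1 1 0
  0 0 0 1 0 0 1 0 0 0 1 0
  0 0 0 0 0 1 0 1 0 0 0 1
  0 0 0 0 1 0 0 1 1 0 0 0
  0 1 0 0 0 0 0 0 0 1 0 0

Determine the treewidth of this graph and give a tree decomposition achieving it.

Treewidth 3.
One such decomposition:
Bags: B1 = {1, 4, 9, 11}  B2 = {1, 4, 7, 9}  B3 = {4, 7, 9, 10}  B4 = {5, 7, 9, 10}  B5 = {3, 5, 7, 10}  B6 = {3, 5, 8, 10}  B7 = {0, 3, 5, 8}  B8 = {0, 2, 3, 8}  B9 = {0, 2, 6, 8}
Tree: B1–B2, B2–B3, B3–B4, B4–B5, B5–B6, B6–B7, B7–B8, B8–B9

The largest bag has 4 vertices, giving width 3; this decomposition certifies tw(G) ≤ 3. For the lower bound: the 4 vertex sets {1,4,11}, {9}, {7}, {3,5,8,10} are disjoint, each induces a connected subgraph, and every pair is joined by at least one edge of G. Contracting each set to a single vertex therefore yields K_{4} as a minor, and since treewidth is minor-monotone, tw(G) ≥ tw(K_{4}) = 3. Combining the bounds, tw(G) = 3.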